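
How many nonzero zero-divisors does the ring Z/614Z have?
In Z/614Z each nonzero element is either a unit (gcd with 614 is 1) or a zero-divisor (gcd > 1). The number of units is φ(614): factorise 614 = 2 · 307, so φ(614) = (2 − 1) · (307 − 1) = 1 · 306 = 306. The nonzero elements number 614 − 1 = 613. Hence the nonzero zero-divisors number 613 − 306 = 307.

Final answer: Z/614Z has 307 nonzero zero-divisors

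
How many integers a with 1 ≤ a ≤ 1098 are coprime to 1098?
360

The number of a ∈ {1, ..., 1098} with gcd(a, 1098) = 1 is by definition Euler's totient φ(1098). φ is multiplicative, with φ(p^e) = p^e − p^(e−1). Factorise 1098 = 2 · 3^2 · 61. Then
  φ(1098) = (2 − 1) · (3^2 − 3^1) · (61 − 1) = 1 · 6 · 60 = 360.
So there are 360 such integers.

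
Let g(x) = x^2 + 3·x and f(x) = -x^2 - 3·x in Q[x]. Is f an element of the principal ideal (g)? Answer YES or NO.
YES

In Q[x] the ideal (g) consists of all multiples of g, so f ∈ (g) iff g | f, i.e. iff the remainder of f on division by g is 0. Divide f by g (g is monic, so eliminate the leading term of the running remainder at each step):
  leading term -x^2: subtract (-1)·g(x) = -x^2 - 3·x, leaving 0
The remainder is 0, so f(x) = g(x) · h(x) with h(x) = -1. Hence g | f, i.e. f ∈ (g).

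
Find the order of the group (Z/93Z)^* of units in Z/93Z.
|(Z/93Z)^*| = 60

(Z/93Z)^* consists of the classes a with gcd(a, 93) = 1, so its order is φ(93). φ is multiplicative, with φ(p^e) = p^e − p^(e−1). Factorise 93 = 3 · 31. Then
  φ(93) = (3 − 1) · (31 − 1) = 2 · 30 = 60.
Thus |(Z/93Z)^*| = 60.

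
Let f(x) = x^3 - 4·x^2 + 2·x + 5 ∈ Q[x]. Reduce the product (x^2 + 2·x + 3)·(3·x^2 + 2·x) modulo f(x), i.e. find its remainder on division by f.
a · b ≡ 87·x^2 - 49·x - 100 (mod f(x))

First multiply in Q[x] without reducing: a · b = 3·x^4 + 8·x^3 + 13·x^2 + 6·x. Now divide by f(x) = x^3 - 4·x^2 + 2·x + 5, eliminating the leading term at each step:
  leading term 3·x^4: subtract (3·x)·f(x) = 3·x^4 - 12·x^3 + 6·x^2 + 15·x, leaving 20·x^3 + 7·x^2 - 9·x
  leading term 20·x^3: subtract (20)·f(x) = 20·x^3 - 80·x^2 + 40·x + 100, leaving 87·x^2 - 49·x - 100
The degree is now < 3, so this is the remainder. Hence a · b ≡ 87·x^2 - 49·x - 100 in Q[x]/(f).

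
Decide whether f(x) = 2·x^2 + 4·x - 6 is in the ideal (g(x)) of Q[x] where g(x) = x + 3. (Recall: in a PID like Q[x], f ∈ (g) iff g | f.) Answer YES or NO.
YES

In Q[x] the ideal (g) consists of all multiples of g, so f ∈ (g) iff g | f, i.e. iff the remainder of f on division by g is 0. Divide f by g (g is monic, so eliminate the leading term of the running remainder at each step):
  leading term 2·x^2: subtract (2·x)·g(x) = 2·x^2 + 6·x, leaving -2·x - 6
  leading term -2·x: subtract (-2)·g(x) = -2·x - 6, leaving 0
The remainder is 0, so f(x) = g(x) · h(x) with h(x) = 2·x - 2. Hence g | f, i.e. f ∈ (g).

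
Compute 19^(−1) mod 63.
Apply the extended Euclidean algorithm to (63, 19), tracking rows (r, s, t) with s·63 + t·19 = r. Each division r_prev = q·r_cur + r_new produces the new row as (previous row) − q·(current row):
  row A: (63, 1, 0)   [1·63 + 0·19 = 63]
  row B: (19, 0, 1)   [0·63 + 1·19 = 19]
  63 = 3·19 + 6   → row C = row A − 3·row B = (6, 1, −3)   [check: 1·63 − 3·19 = 6]
  19 = 3·6 + 1   → row D = row B − 3·row C = (1, −3, 10)   [check: −3·63 + 10·19 = 1]
  6 = 6·1 + 0   → remainder 0, stop. gcd = 1 (last nonzero row D).
The gcd is 1, so 19 is invertible mod 63. The last nonzero row gives −3·63 + 10·19 = 1, so t = 10. So 19^(−1) ≡ 10 (mod 63). Verify: 19 · 10 = 190 ≡ 1 (mod 63). ✓

Final answer: 19^(−1) ≡ 10 (mod 63)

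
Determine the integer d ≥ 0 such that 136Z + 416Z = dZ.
In the PID Z, (a, b) is generated by gcd(a, b). Compute gcd(416, 136) with the extended Euclidean algorithm, tracking rows (r, s, t) with s·416 + t·136 = r:
  row A: (416, 1, 0)   [1·416 + 0·136 = 416]
  row B: (136, 0, 1)   [0·416 + 1·136 = 136]
  416 = 3·136 + 8   → row C = row A − 3·row B = (8, 1, −3)   [check: 1·416 − 3·136 = 8]
  136 = 17·8 + 0   → remainder 0, stop. gcd = 8 (last nonzero row C).
So gcd(136, 416) = 8, with Bézout identity 1·416 − 3·136 = 8. Containment (⊇): the Bézout identity exhibits 8 as an element of (136, 416), giving (8) ⊆ (136, 416). Containment (⊆): since 8 | 136 and 8 | 416 (136 = 8·17, 416 = 8·52), every Z-linear combination of 136 and 416 is divisible by 8, so (136, 416) ⊆ (8). Therefore (136, 416) = (8), d = 8.

Final answer: (136, 416) = (8); d = 8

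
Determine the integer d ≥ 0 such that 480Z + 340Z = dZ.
(480, 340) = (20); d = 20

In the PID Z, (a, b) is generated by gcd(a, b). Compute gcd(480, 340) with the extended Euclidean algorithm, tracking rows (r, s, t) with s·480 + t·340 = r:
  row A: (480, 1, 0)   [1·480 + 0·340 = 480]
  row B: (340, 0, 1)   [0·480 + 1·340 = 340]
  480 = 1·340 + 140   → row C = row A − 1·row B = (140, 1, −1)   [check: 1·480 − 1·340 = 140]
  340 = 2·140 + 60   → row D = row B − 2·row C = (60, −2, 3)   [check: −2·480 + 3·340 = 60]
  140 = 2·60 + 20   → row E = row C − 2·row D = (20, 5, −7)   [check: 5·480 − 7·340 = 20]
  60 = 3·20 + 0   → remainder 0, stop. gcd = 20 (last nonzero row E).
So gcd(480, 340) = 20, with Bézout identity 5·480 − 7·340 = 20. Containment (⊇): the Bézout identity exhibits 20 as an element of (480, 340), giving (20) ⊆ (480, 340). Containment (⊆): since 20 | 480 and 20 | 340 (480 = 20·24, 340 = 20·17), every Z-linear combination of 480 and 340 is divisible by 20, so (480, 340) ⊆ (20). Therefore (480, 340) = (20), d = 20.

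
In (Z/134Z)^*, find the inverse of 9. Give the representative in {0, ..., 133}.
Apply the extended Euclidean algorithm to (134, 9), tracking rows (r, s, t) with s·134 + t·9 = r. Each division r_prev = q·r_cur + r_new produces the new row as (previous row) − q·(current row):
  row A: (134, 1, 0)   [1·134 + 0·9 = 134]
  row B: (9, 0, 1)   [0·134 + 1·9 = 9]
  134 = 14·9 + 8   → row C = row A − 14·row B = (8, 1, −14)   [check: 1·134 − 14·9 = 8]
  9 = 1·8 + 1   → row D = row B − 1·row C = (1, −1, 15)   [check: −1·134 + 15·9 = 1]
  8 = 8·1 + 0   → remainder 0, stop. gcd = 1 (last nonzero row D).
The gcd is 1, so 9 is invertible mod 134. The last nonzero row gives −1·134 + 15·9 = 1, so t = 15. So 9^(−1) ≡ 15 (mod 134). Verify: 9 · 15 = 135 ≡ 1 (mod 134). ✓

Final answer: 9^(−1) ≡ 15 (mod 134)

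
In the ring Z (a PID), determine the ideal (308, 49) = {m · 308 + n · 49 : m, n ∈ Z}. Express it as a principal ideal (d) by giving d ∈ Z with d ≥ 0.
(308, 49) = (7); d = 7

In the PID Z, (a, b) is generated by gcd(a, b). Compute gcd(308, 49) with the extended Euclidean algorithm, tracking rows (r, s, t) with s·308 + t·49 = r:
  row A: (308, 1, 0)   [1·308 + 0·49 = 308]
  row B: (49, 0, 1)   [0·308 + 1·49 = 49]
  308 = 6·49 + 14   → row C = row A − 6·row B = (14, 1, −6)   [check: 1·308 − 6·49 = 14]
  49 = 3·14 + 7   → row D = row B − 3·row C = (7, −3, 19)   [check: −3·308 + 19·49 = 7]
  14 = 2·7 + 0   → remainder 0, stop. gcd = 7 (last nonzero row D).
So gcd(308, 49) = 7, with Bézout identity −3·308 + 19·49 = 7. Containment (⊇): the Bézout identity exhibits 7 as an element of (308, 49), giving (7) ⊆ (308, 49). Containment (⊆): since 7 | 308 and 7 | 49 (308 = 7·44, 49 = 7·7), every Z-linear combination of 308 and 49 is divisible by 7, so (308, 49) ⊆ (7). Therefore (308, 49) = (7), d = 7.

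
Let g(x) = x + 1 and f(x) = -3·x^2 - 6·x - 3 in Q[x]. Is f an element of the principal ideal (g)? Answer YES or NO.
In Q[x] the ideal (g) consists of all multiples of g, so f ∈ (g) iff g | f, i.e. iff the remainder of f on division by g is 0. Divide f by g (g is monic, so eliminate the leading term of the running remainder at each step):
  leading term -3·x^2: subtract (-3·x)·g(x) = -3·x^2 - 3·x, leaving -3·x - 3
  leading term -3·x: subtract (-3)·g(x) = -3·x - 3, leaving 0
The remainder is 0, so f(x) = g(x) · h(x) with h(x) = -3·x - 3. Hence g | f, i.e. f ∈ (g).

Final answer: YES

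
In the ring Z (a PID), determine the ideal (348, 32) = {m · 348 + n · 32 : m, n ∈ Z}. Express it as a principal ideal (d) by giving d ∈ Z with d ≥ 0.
In the PID Z, (a, b) is generated by gcd(a, b). Compute gcd(348, 32) with the extended Euclidean algorithm, tracking rows (r, s, t) with s·348 + t·32 = r:
  row A: (348, 1, 0)   [1·348 + 0·32 = 348]
  row B: (32, 0, 1)   [0·348 + 1·32 = 32]
  348 = 10·32 + 28   → row C = row A − 10·row B = (28, 1, −10)   [check: 1·348 − 10·32 = 28]
  32 = 1·28 + 4   → row D = row B − 1·row C = (4, −1, 11)   [check: −1·348 + 11·32 = 4]
  28 = 7·4 + 0   → remainder 0, stop. gcd = 4 (last nonzero row D).
So gcd(348, 32) = 4, with Bézout identity −1·348 + 11·32 = 4. Containment (⊇): the Bézout identity exhibits 4 as an element of (348, 32), giving (4) ⊆ (348, 32). Containment (⊆): since 4 | 348 and 4 | 32 (348 = 4·87, 32 = 4·8), every Z-linear combination of 348 and 32 is divisible by 4, so (348, 32) ⊆ (4). Therefore (348, 32) = (4), d = 4.

Final answer: (348, 32) = (4); d = 4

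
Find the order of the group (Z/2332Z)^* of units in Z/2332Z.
|(Z/2332Z)^*| = 1040

(Z/2332Z)^* consists of the classes a with gcd(a, 2332) = 1, so its order is φ(2332). φ is multiplicative, with φ(p^e) = p^e − p^(e−1). Factorise 2332 = 2^2 · 11 · 53. Then
  φ(2332) = (2^2 − 2^1) · (11 − 1) · (53 − 1) = 2 · 10 · 52 = 1040.
Thus |(Z/2332Z)^*| = 1040.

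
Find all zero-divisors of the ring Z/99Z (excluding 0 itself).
nonzero zero-divisors of Z/99Z = {3, 6, 9, 11, 12, 15, 18, 21, 22, 24, 27, 30, 33, 36, 39, 42, 44, 45, 48, 51, 54, 55, 57, 60, 63, 66, 69, 72, 75, 77, 78, 81, 84, 87, 88, 90, 93, 96}

An element a ∈ Z/99Z (with a ≠ 0) is a zero-divisor iff gcd(a, 99) > 1 (because a is a unit precisely when gcd(a, n) = 1, and in Z/nZ every nonzero, non-unit element is a zero-divisor). Scan a = 1, ..., 98 and keep those with gcd(a, 99) > 1:
  gcd(3, 99) = 3, gcd(6, 99) = 3, gcd(9, 99) = 9, gcd(11, 99) = 11, gcd(12, 99) = 3, gcd(15, 99) = 3, gcd(18, 99) = 9, gcd(21, 99) = 3, gcd(22, 99) = 11, gcd(24, 99) = 3, gcd(27, 99) = 9, gcd(30, 99) = 3, gcd(33, 99) = 33, gcd(36, 99) = 9, gcd(39, 99) = 3, gcd(42, 99) = 3, gcd(44, 99) = 11, gcd(45, 99) = 9, gcd(48, 99) = 3, gcd(51, 99) = 3, gcd(54, 99) = 9, gcd(55, 99) = 11, gcd(57, 99) = 3, gcd(60, 99) = 3, gcd(63, 99) = 9, gcd(66, 99) = 33, gcd(69, 99) = 3, gcd(72, 99) = 9, gcd(75, 99) = 3, gcd(77, 99) = 11, gcd(78, 99) = 3, gcd(81, 99) = 9, gcd(84, 99) = 3, gcd(87, 99) = 3, gcd(88, 99) = 11, gcd(90, 99) = 9, gcd(93, 99) = 3, gcd(96, 99) = 3.
All other a ∈ {1, ..., 98} have gcd(a, 99) = 1 and are units. So the nonzero zero-divisors are exactly the 38 values of a appearing in this scan.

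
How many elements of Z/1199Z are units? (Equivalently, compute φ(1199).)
An element a ∈ Z/1199Z is a unit iff gcd(a, 1199) = 1, so the number of units is φ(1199). φ is multiplicative, with φ(p^e) = p^e − p^(e−1). Factorise 1199 = 11 · 109. Then
  φ(1199) = (11 − 1) · (109 − 1) = 10 · 108 = 1080.

Final answer: Z/1199Z has φ(1199) = 1080 units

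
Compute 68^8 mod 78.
Use repeated squaring. Binary(8) = 1000. Walk through the bits of the exponent 8 left-to-right: at each bit after the leading one, square the running value, then multiply by 68 if the bit is 1 (always reducing mod 78):
  bit 1 = 1 (leading): start with 68.
  bit 2 = 0: square 68^2 = 4624 ≡ 22 (mod 78).
  bit 3 = 0: square 22^2 = 484 ≡ 16 (mod 78).
  bit 4 = 0: square 16^2 = 256 ≡ 22 (mod 78).
Final value: 68^8 ≡ 22 (mod 78).

Final answer: 22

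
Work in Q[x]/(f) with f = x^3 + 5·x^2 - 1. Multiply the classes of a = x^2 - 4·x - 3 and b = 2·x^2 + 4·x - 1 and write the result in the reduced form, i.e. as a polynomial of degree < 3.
First multiply in Q[x] without reducing: a · b = 2·x^4 - 4·x^3 - 23·x^2 - 8·x + 3. Now divide by f(x) = x^3 + 5·x^2 - 1, eliminating the leading term at each step:
  leading term 2·x^4: subtract (2·x)·f(x) = 2·x^4 + 10·x^3 - 2·x, leaving -14·x^3 - 23·x^2 - 6·x + 3
  leading term -14·x^3: subtract (-14)·f(x) = -14·x^3 - 70·x^2 + 14, leaving 47·x^2 - 6·x - 11
The degree is now < 3, so this is the remainder. Hence a · b ≡ 47·x^2 - 6·x - 11 in Q[x]/(f).

Final answer: a · b ≡ 47·x^2 - 6·x - 11 (mod f(x))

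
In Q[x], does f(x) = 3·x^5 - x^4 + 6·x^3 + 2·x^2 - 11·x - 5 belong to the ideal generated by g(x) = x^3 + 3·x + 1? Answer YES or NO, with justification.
In Q[x] the ideal (g) consists of all multiples of g, so f ∈ (g) iff g | f, i.e. iff the remainder of f on division by g is 0. Divide f by g (g is monic, so eliminate the leading term of the running remainder at each step):
  leading term 3·x^5: subtract (3·x^2)·g(x) = 3·x^5 + 9·x^3 + 3·x^2, leaving -x^4 - 3·x^3 - x^2 - 11·x - 5
  leading term -x^4: subtract (-x)·g(x) = -x^4 - 3·x^2 - x, leaving -3·x^3 + 2·x^2 - 10·x - 5
  leading term -3·x^3: subtract (-3)·g(x) = -3·x^3 - 9·x - 3, leaving 2·x^2 - x - 2
The remainder r(x) = 2·x^2 - x - 2 ≠ 0 (and deg r < deg g), so g ∤ f, i.e. f ∉ (g).

Final answer: NO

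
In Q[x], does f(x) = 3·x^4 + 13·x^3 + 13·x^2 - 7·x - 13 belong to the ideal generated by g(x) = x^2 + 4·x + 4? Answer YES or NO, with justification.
NO

In Q[x] the ideal (g) consists of all multiples of g, so f ∈ (g) iff g | f, i.e. iff the remainder of f on division by g is 0. Divide f by g (g is monic, so eliminate the leading term of the running remainder at each step):
  leading term 3·x^4: subtract (3·x^2)·g(x) = 3·x^4 + 12·x^3 + 12·x^2, leaving x^3 + x^2 - 7·x - 13
  leading term x^3: subtract (x)·g(x) = x^3 + 4·x^2 + 4·x, leaving -3·x^2 - 11·x - 13
  leading term -3·x^2: subtract (-3)·g(x) = -3·x^2 - 12·x - 12, leaving x - 1
The remainder r(x) = x - 1 ≠ 0 (and deg r < deg g), so g ∤ f, i.e. f ∉ (g).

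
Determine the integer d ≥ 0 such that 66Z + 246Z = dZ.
(66, 246) = (6); d = 6

In the PID Z, (a, b) is generated by gcd(a, b). Compute gcd(246, 66) with the extended Euclidean algorithm, tracking rows (r, s, t) with s·246 + t·66 = r:
  row A: (246, 1, 0)   [1·246 + 0·66 = 246]
  row B: (66, 0, 1)   [0·246 + 1·66 = 66]
  246 = 3·66 + 48   → row C = row A − 3·row B = (48, 1, −3)   [check: 1·246 − 3·66 = 48]
  66 = 1·48 + 18   → row D = row B − 1·row C = (18, −1, 4)   [check: −1·246 + 4·66 = 18]
  48 = 2·18 + 12   → row E = row C − 2·row D = (12, 3, −11)   [check: 3·246 − 11·66 = 12]
  18 = 1·12 + 6   → row F = row D − 1·row E = (6, −4, 15)   [check: −4·246 + 15·66 = 6]
  12 = 2·6 + 0   → remainder 0, stop. gcd = 6 (last nonzero row F).
So gcd(66, 246) = 6, with Bézout identity −4·246 + 15·66 = 6. Containment (⊇): the Bézout identity exhibits 6 as an element of (66, 246), giving (6) ⊆ (66, 246). Containment (⊆): since 6 | 66 and 6 | 246 (66 = 6·11, 246 = 6·41), every Z-linear combination of 66 and 246 is divisible by 6, so (66, 246) ⊆ (6). Therefore (66, 246) = (6), d = 6.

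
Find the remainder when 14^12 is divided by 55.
Use repeated squaring. Binary(12) = 1100. Walk through the bits of the exponent 12 left-to-right: at each bit after the leading one, square the running value, then multiply by 14 if the bit is 1 (always reducing mod 55):
  bit 1 = 1 (leading): start with 14.
  bit 2 = 1: square 14^2 = 196 ≡ 31; bit is 1, so multiply 31·14 = 434 ≡ 49 (mod 55).
  bit 3 = 0: square 49^2 = 2401 ≡ 36 (mod 55).
  bit 4 = 0: square 36^2 = 1296 ≡ 31 (mod 55).
Final value: 14^12 ≡ 31 (mod 55).

Final answer: 31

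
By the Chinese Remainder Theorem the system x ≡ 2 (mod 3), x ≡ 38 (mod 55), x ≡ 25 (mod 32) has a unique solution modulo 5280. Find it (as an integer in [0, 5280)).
The moduli 3, 55, 32 are pairwise coprime, so by the CRT there is a unique solution mod 3·55·32 = 5280.
Solve by successive substitution. Start with x ≡ 2 (mod 3).
  Combine with x ≡ 38 (mod 55): write x = 2 + 3·t and require 2 + 3·t ≡ 38 (mod 55), i.e. 3·t ≡ 38 − 2 ≡ 36 (mod 55). Since 3^(−1) ≡ 37 (mod 55), t ≡ 37·36 ≡ 12 (mod 55). So x ≡ 2 + 3·12 = 38 (mod 165).
  Combine with x ≡ 25 (mod 32): write x = 38 + 165·t and require 38 + 165·t ≡ 25 (mod 32), i.e. 165·t ≡ 25 − 38 ≡ 19 (mod 32). Since 165^(−1) ≡ 13 (mod 32) (165 ≡ 5 (mod 32)), t ≡ 13·19 ≡ 23 (mod 32). So x ≡ 38 + 165·23 = 3833 (mod 5280).
Unique solution in [0, 5280): x = 3833.

Final answer: x ≡ 3833 (mod 5280); the representative in [0, 5280) is 3833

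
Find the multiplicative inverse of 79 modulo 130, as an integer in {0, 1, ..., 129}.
79^(−1) ≡ 79 (mod 130)

Apply the extended Euclidean algorithm to (130, 79), tracking rows (r, s, t) with s·130 + t·79 = r. Each division r_prev = q·r_cur + r_new produces the new row as (previous row) − q·(current row):
  row A: (130, 1, 0)   [1·130 + 0·79 = 130]
  row B: (79, 0, 1)   [0·130 + 1·79 = 79]
  130 = 1·79 + 51   → row C = row A − 1·row B = (51, 1, −1)   [check: 1·130 − 1·79 = 51]
  79 = 1·51 + 28   → row D = row B − 1·row C = (28, −1, 2)   [check: −1·130 + 2·79 = 28]
  51 = 1·28 + 23   → row E = row C − 1·row D = (23, 2, −3)   [check: 2·130 − 3·79 = 23]
  28 = 1·23 + 5   → row F = row D − 1·row E = (5, −3, 5)   [check: −3·130 + 5·79 = 5]
  23 = 4·5 + 3   → row G = row E − 4·row F = (3, 14, −23)   [check: 14·130 − 23·79 = 3]
  5 = 1·3 + 2   → row H = row F − 1·row G = (2, −17, 28)   [check: −17·130 + 28·79 = 2]
  3 = 1·2 + 1   → row I = row G − 1·row H = (1, 31, −51)   [check: 31·130 − 51·79 = 1]
  2 = 2·1 + 0   → remainder 0, stop. gcd = 1 (last nonzero row I).
The gcd is 1, so 79 is invertible mod 130. The last nonzero row gives 31·130 − 51·79 = 1, so t = −51. So 79^(−1) ≡ −51 ≡ 79 (mod 130). Verify: 79 · 79 = 6241 ≡ 1 (mod 130). ✓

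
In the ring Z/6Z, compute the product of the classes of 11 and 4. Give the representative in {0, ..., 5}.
Reduce the factors first: 11 ≡ 5 (mod 6), so 11 · 4 ≡ 5 · 4 (mod 6). 5 · 4 = 20. Dividing by 6: 20 = 3·6 + 2. So (11 · 4) mod 6 = 2.

Final answer: 2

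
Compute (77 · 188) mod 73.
22

Reduce the factors first: 77 ≡ 4, 188 ≡ 42 (mod 73), so 77 · 188 ≡ 4 · 42 (mod 73). 4 · 42 = 168. Dividing by 73: 168 = 2·73 + 22. So (77 · 188) mod 73 = 22.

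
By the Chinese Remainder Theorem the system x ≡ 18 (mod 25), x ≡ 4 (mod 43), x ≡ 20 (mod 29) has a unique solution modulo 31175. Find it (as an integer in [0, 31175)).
x ≡ 23568 (mod 31175); the representative in [0, 31175) is 23568

The moduli 25, 43, 29 are pairwise coprime, so by the CRT there is a unique solution mod 25·43·29 = 31175.
Solve by successive substitution. Start with x ≡ 18 (mod 25).
  Combine with x ≡ 4 (mod 43): write x = 18 + 25·t and require 18 + 25·t ≡ 4 (mod 43), i.e. 25·t ≡ 4 − 18 ≡ 29 (mod 43). Since 25^(−1) ≡ 31 (mod 43), t ≡ 31·29 ≡ 39 (mod 43). So x ≡ 18 + 25·39 = 993 (mod 1075).
  Combine with x ≡ 20 (mod 29): write x = 993 + 1075·t and require 993 + 1075·t ≡ 20 (mod 29), i.e. 1075·t ≡ 20 − 993 ≡ 13 (mod 29). Since 1075^(−1) ≡ 15 (mod 29) (1075 ≡ 2 (mod 29)), t ≡ 15·13 ≡ 21 (mod 29). So x ≡ 993 + 1075·21 = 23568 (mod 31175).
Unique solution in [0, 31175): x = 23568.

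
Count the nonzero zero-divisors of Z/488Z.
Z/488Z has 247 nonzero zero-divisors

In Z/488Z each nonzero element is either a unit (gcd with 488 is 1) or a zero-divisor (gcd > 1). The number of units is φ(488): factorise 488 = 2^3 · 61, so φ(488) = (2^3 − 2^2) · (61 − 1) = 4 · 60 = 240. The nonzero elements number 488 − 1 = 487. Hence the nonzero zero-divisors number 487 − 240 = 247.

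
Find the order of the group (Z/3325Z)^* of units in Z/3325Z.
(Z/3325Z)^* consists of the classes a with gcd(a, 3325) = 1, so its order is φ(3325). φ is multiplicative, with φ(p^e) = p^e − p^(e−1). Factorise 3325 = 5^2 · 7 · 19. Then
  φ(3325) = (5^2 − 5^1) · (7 − 1) · (19 − 1) = 20 · 6 · 18 = 2160.
Thus |(Z/3325Z)^*| = 2160.

Final answer: |(Z/3325Z)^*| = 2160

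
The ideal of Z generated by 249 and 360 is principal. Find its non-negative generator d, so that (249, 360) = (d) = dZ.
In the PID Z, (a, b) is generated by gcd(a, b). Compute gcd(360, 249) with the extended Euclidean algorithm, tracking rows (r, s, t) with s·360 + t·249 = r:
  row A: (360, 1, 0)   [1·360 + 0·249 = 360]
  row B: (249, 0, 1)   [0·360 + 1·249 = 249]
  360 = 1·249 + 111   → row C = row A − 1·row B = (111, 1, −1)   [check: 1·360 − 1·249 = 111]
  249 = 2·111 + 27   → row D = row B − 2·row C = (27, −2, 3)   [check: −2·360 + 3·249 = 27]
  111 = 4·27 + 3   → row E = row C − 4·row D = (3, 9, −13)   [check: 9·360 − 13·249 = 3]
  27 = 9·3 + 0   → remainder 0, stop. gcd = 3 (last nonzero row E).
So gcd(249, 360) = 3, with Bézout identity 9·360 − 13·249 = 3. Containment (⊇): the Bézout identity exhibits 3 as an element of (249, 360), giving (3) ⊆ (249, 360). Containment (⊆): since 3 | 249 and 3 | 360 (249 = 3·83, 360 = 3·120), every Z-linear combination of 249 and 360 is divisible by 3, so (249, 360) ⊆ (3). Therefore (249, 360) = (3), d = 3.

Final answer: (249, 360) = (3); d = 3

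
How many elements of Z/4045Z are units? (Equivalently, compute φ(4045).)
Z/4045Z has φ(4045) = 3232 units

An element a ∈ Z/4045Z is a unit iff gcd(a, 4045) = 1, so the number of units is φ(4045). φ is multiplicative, with φ(p^e) = p^e − p^(e−1). Factorise 4045 = 5 · 809. Then
  φ(4045) = (5 − 1) · (809 − 1) = 4 · 808 = 3232.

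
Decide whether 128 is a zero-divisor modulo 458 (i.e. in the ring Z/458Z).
gcd(128, 458) = 2 > 1, so 128 is not a unit in Z/458Z. In Z/nZ every nonzero non-unit is a zero-divisor: explicitly, take b = 458/gcd = 229 ≠ 0 (mod 458); then 128·229 = 29312 = 64·458, i.e. 128·229 ≡ 0 (mod 458). So 128 is a zero-divisor.

Final answer: YES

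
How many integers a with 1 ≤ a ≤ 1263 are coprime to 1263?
The number of a ∈ {1, ..., 1263} with gcd(a, 1263) = 1 is by definition Euler's totient φ(1263). φ is multiplicative, with φ(p^e) = p^e − p^(e−1). Factorise 1263 = 3 · 421. Then
  φ(1263) = (3 − 1) · (421 − 1) = 2 · 420 = 840.
So there are 840 such integers.

Final answer: 840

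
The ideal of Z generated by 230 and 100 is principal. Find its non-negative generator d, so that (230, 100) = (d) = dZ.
In the PID Z, (a, b) is generated by gcd(a, b). Compute gcd(230, 100) with the extended Euclidean algorithm, tracking rows (r, s, t) with s·230 + t·100 = r:
  row A: (230, 1, 0)   [1·230 + 0·100 = 230]
  row B: (100, 0, 1)   [0·230 + 1·100 = 100]
  230 = 2·100 + 30   → row C = row A − 2·row B = (30, 1, −2)   [check: 1·230 − 2·100 = 30]
  100 = 3·30 + 10   → row D = row B − 3·row C = (10, −3, 7)   [check: −3·230 + 7·100 = 10]
  30 = 3·10 + 0   → remainder 0, stop. gcd = 10 (last nonzero row D).
So gcd(230, 100) = 10, with Bézout identity −3·230 + 7·100 = 10. Containment (⊇): the Bézout identity exhibits 10 as an element of (230, 100), giving (10) ⊆ (230, 100). Containment (⊆): since 10 | 230 and 10 | 100 (230 = 10·23, 100 = 10·10), every Z-linear combination of 230 and 100 is divisible by 10, so (230, 100) ⊆ (10). Therefore (230, 100) = (10), d = 10.

Final answer: (230, 100) = (10); d = 10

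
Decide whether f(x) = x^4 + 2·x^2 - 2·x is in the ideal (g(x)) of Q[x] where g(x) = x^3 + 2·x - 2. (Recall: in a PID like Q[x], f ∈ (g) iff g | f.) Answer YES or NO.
YES

In Q[x] the ideal (g) consists of all multiples of g, so f ∈ (g) iff g | f, i.e. iff the remainder of f on division by g is 0. Divide f by g (g is monic, so eliminate the leading term of the running remainder at each step):
  leading term x^4: subtract (x)·g(x) = x^4 + 2·x^2 - 2·x, leaving 0
The remainder is 0, so f(x) = g(x) · h(x) with h(x) = x. Hence g | f, i.e. f ∈ (g).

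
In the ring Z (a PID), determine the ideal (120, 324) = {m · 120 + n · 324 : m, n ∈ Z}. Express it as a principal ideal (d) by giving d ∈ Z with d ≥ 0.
(120, 324) = (12); d = 12

In the PID Z, (a, b) is generated by gcd(a, b). Compute gcd(324, 120) with the extended Euclidean algorithm, tracking rows (r, s, t) with s·324 + t·120 = r:
  row A: (324, 1, 0)   [1·324 + 0·120 = 324]
  row B: (120, 0, 1)   [0·324 + 1·120 = 120]
  324 = 2·120 + 84   → row C = row A − 2·row B = (84, 1, −2)   [check: 1·324 − 2·120 = 84]
  120 = 1·84 + 36   → row D = row B − 1·row C = (36, −1, 3)   [check: −1·324 + 3·120 = 36]
  84 = 2·36 + 12   → row E = row C − 2·row D = (12, 3, −8)   [check: 3·324 − 8·120 = 12]
  36 = 3·12 + 0   → remainder 0, stop. gcd = 12 (last nonzero row E).
So gcd(120, 324) = 12, with Bézout identity 3·324 − 8·120 = 12. Containment (⊇): the Bézout identity exhibits 12 as an element of (120, 324), giving (12) ⊆ (120, 324). Containment (⊆): since 12 | 120 and 12 | 324 (120 = 12·10, 324 = 12·27), every Z-linear combination of 120 and 324 is divisible by 12, so (120, 324) ⊆ (12). Therefore (120, 324) = (12), d = 12.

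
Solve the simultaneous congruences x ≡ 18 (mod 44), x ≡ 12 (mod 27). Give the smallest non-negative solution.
The moduli 44, 27 are pairwise coprime, so by the CRT there is a unique solution mod 44·27 = 1188.
Solve by successive substitution. Start with x ≡ 18 (mod 44).
  Combine with x ≡ 12 (mod 27): write x = 18 + 44·t and require 18 + 44·t ≡ 12 (mod 27), i.e. 44·t ≡ 12 − 18 ≡ 21 (mod 27). Since 44^(−1) ≡ 8 (mod 27) (44 ≡ 17 (mod 27)), t ≡ 8·21 ≡ 6 (mod 27). So x ≡ 18 + 44·6 = 282 (mod 1188).
Unique solution in [0, 1188): x = 282.

Final answer: x ≡ 282 (mod 1188); the representative in [0, 1188) is 282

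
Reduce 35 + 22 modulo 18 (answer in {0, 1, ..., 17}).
Reduce the summands first: 35 ≡ 17, 22 ≡ 4 (mod 18), so 35 + 22 ≡ 17 + 4 (mod 18). 17 + 4 = 21; 21 = 1·18 + 3, so (35 + 22) mod 18 = 3.

Final answer: 3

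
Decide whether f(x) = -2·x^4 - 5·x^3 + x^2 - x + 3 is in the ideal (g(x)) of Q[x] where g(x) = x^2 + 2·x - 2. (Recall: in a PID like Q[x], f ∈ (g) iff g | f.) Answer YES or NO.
In Q[x] the ideal (g) consists of all multiples of g, so f ∈ (g) iff g | f, i.e. iff the remainder of f on division by g is 0. Divide f by g (g is monic, so eliminate the leading term of the running remainder at each step):
  leading term -2·x^4: subtract (-2·x^2)·g(x) = -2·x^4 - 4·x^3 + 4·x^2, leaving -x^3 - 3·x^2 - x + 3
  leading term -x^3: subtract (-x)·g(x) = -x^3 - 2·x^2 + 2·x, leaving -x^2 - 3·x + 3
  leading term -x^2: subtract (-1)·g(x) = -x^2 - 2·x + 2, leaving 1 - x
The remainder r(x) = 1 - x ≠ 0 (and deg r < deg g), so g ∤ f, i.e. f ∉ (g).

Final answer: NO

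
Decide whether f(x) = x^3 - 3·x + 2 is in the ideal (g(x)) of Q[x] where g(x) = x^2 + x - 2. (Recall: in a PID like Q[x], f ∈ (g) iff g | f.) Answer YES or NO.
In Q[x] the ideal (g) consists of all multiples of g, so f ∈ (g) iff g | f, i.e. iff the remainder of f on division by g is 0. Divide f by g (g is monic, so eliminate the leading term of the running remainder at each step):
  leading term x^3: subtract (x)·g(x) = x^3 + x^2 - 2·x, leaving -x^2 - x + 2
  leading term -x^2: subtract (-1)·g(x) = -x^2 - x + 2, leaving 0
The remainder is 0, so f(x) = g(x) · h(x) with h(x) = x - 1. Hence g | f, i.e. f ∈ (g).

Final answer: YES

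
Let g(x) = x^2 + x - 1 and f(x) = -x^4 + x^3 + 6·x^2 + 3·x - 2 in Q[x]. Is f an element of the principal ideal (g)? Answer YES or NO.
NO

In Q[x] the ideal (g) consists of all multiples of g, so f ∈ (g) iff g | f, i.e. iff the remainder of f on division by g is 0. Divide f by g (g is monic, so eliminate the leading term of the running remainder at each step):
  leading term -x^4: subtract (-x^2)·g(x) = -x^4 - x^3 + x^2, leaving 2·x^3 + 5·x^2 + 3·x - 2
  leading term 2·x^3: subtract (2·x)·g(x) = 2·x^3 + 2·x^2 - 2·x, leaving 3·x^2 + 5·x - 2
  leading term 3·x^2: subtract (3)·g(x) = 3·x^2 + 3·x - 3, leaving 2·x + 1
The remainder r(x) = 2·x + 1 ≠ 0 (and deg r < deg g), so g ∤ f, i.e. f ∉ (g).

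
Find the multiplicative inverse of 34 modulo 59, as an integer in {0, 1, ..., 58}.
34^(−1) ≡ 33 (mod 59)

Apply the extended Euclidean algorithm to (59, 34), tracking rows (r, s, t) with s·59 + t·34 = r. Each division r_prev = q·r_cur + r_new produces the new row as (previous row) − q·(current row):
  row A: (59, 1, 0)   [1·59 + 0·34 = 59]
  row B: (34, 0, 1)   [0·59 + 1·34 = 34]
  59 = 1·34 + 25   → row C = row A − 1·row B = (25, 1, −1)   [check: 1·59 − 1·34 = 25]
  34 = 1·25 + 9   → row D = row B − 1·row C = (9, −1, 2)   [check: −1·59 + 2·34 = 9]
  25 = 2·9 + 7   → row E = row C − 2·row D = (7, 3, −5)   [check: 3·59 − 5·34 = 7]
  9 = 1·7 + 2   → row F = row D − 1·row E = (2, −4, 7)   [check: −4·59 + 7·34 = 2]
  7 = 3·2 + 1   → row G = row E − 3·row F = (1, 15, −26)   [check: 15·59 − 26·34 = 1]
  2 = 2·1 + 0   → remainder 0, stop. gcd = 1 (last nonzero row G).
The gcd is 1, so 34 is invertible mod 59. The last nonzero row gives 15·59 − 26·34 = 1, so t = −26. So 34^(−1) ≡ −26 ≡ 33 (mod 59). Verify: 34 · 33 = 1122 ≡ 1 (mod 59). ✓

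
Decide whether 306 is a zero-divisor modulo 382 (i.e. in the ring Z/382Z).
YES

gcd(306, 382) = 2 > 1, so 306 is not a unit in Z/382Z. In Z/nZ every nonzero non-unit is a zero-divisor: explicitly, take b = 382/gcd = 191 ≠ 0 (mod 382); then 306·191 = 58446 = 153·382, i.e. 306·191 ≡ 0 (mod 382). So 306 is a zero-divisor.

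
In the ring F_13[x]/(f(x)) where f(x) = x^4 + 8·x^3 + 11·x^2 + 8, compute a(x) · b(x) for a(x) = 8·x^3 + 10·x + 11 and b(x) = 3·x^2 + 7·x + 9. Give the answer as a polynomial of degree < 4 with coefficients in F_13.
a · b ≡ 3·x^3 + x + 4 (mod f(x))

Multiply as integer polynomials: a · b = 24·x^5 + 56·x^4 + 102·x^3 + 103·x^2 + 167·x + 99. Reducing coefficients mod 13: a · b ≡ 11·x^5 + 4·x^4 + 11·x^3 + 12·x^2 + 11·x + 8. Now divide by f(x) = x^4 + 8·x^3 + 11·x^2 + 8 in F_13[x], eliminating the leading term at each step:
  leading term 11·x^5: subtract (11·x)·f(x) = 11·x^5 + 10·x^4 + 4·x^3 + 10·x, leaving 7·x^4 + 7·x^3 + 12·x^2 + x + 8 (coefficients mod 13)
  leading term 7·x^4: subtract (7)·f(x) = 7·x^4 + 4·x^3 + 12·x^2 + 4, leaving 3·x^3 + x + 4 (coefficients mod 13)
The degree is now < 4, so this is the remainder. Hence a · b ≡ 3·x^3 + x + 4 in F_13[x]/(f).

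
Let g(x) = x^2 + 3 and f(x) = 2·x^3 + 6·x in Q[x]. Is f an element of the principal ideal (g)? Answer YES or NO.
In Q[x] the ideal (g) consists of all multiples of g, so f ∈ (g) iff g | f, i.e. iff the remainder of f on division by g is 0. Divide f by g (g is monic, so eliminate the leading term of the running remainder at each step):
  leading term 2·x^3: subtract (2·x)·g(x) = 2·x^3 + 6·x, leaving 0
The remainder is 0, so f(x) = g(x) · h(x) with h(x) = 2·x. Hence g | f, i.e. f ∈ (g).

Final answer: YES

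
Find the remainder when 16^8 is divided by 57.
25

Use repeated squaring. Binary(8) = 1000. Walk through the bits of the exponent 8 left-to-right: at each bit after the leading one, square the running value, then multiply by 16 if the bit is 1 (always reducing mod 57):
  bit 1 = 1 (leading): start with 16.
  bit 2 = 0: square 16^2 = 256 ≡ 28 (mod 57).
  bit 3 = 0: square 28^2 = 784 ≡ 43 (mod 57).
  bit 4 = 0: square 43^2 = 1849 ≡ 25 (mod 57).
Final value: 16^8 ≡ 25 (mod 57).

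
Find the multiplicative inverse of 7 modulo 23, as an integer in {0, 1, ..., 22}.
Apply the extended Euclidean algorithm to (23, 7), tracking rows (r, s, t) with s·23 + t·7 = r. Each division r_prev = q·r_cur + r_new produces the new row as (previous row) − q·(current row):
  row A: (23, 1, 0)   [1·23 + 0·7 = 23]
  row B: (7, 0, 1)   [0·23 + 1·7 = 7]
  23 = 3·7 + 2   → row C = row A − 3·row B = (2, 1, −3)   [check: 1·23 − 3·7 = 2]
  7 = 3·2 + 1   → row D = row B − 3·row C = (1, −3, 10)   [check: −3·23 + 10·7 = 1]
  2 = 2·1 + 0   → remainder 0, stop. gcd = 1 (last nonzero row D).
The gcd is 1, so 7 is invertible mod 23. The last nonzero row gives −3·23 + 10·7 = 1, so t = 10. So 7^(−1) ≡ 10 (mod 23). Verify: 7 · 10 = 70 ≡ 1 (mod 23). ✓

Final answer: 7^(−1) ≡ 10 (mod 23)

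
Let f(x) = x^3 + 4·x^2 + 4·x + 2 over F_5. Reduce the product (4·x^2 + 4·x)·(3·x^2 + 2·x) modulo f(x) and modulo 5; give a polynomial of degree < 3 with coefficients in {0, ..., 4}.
a · b ≡ 2·x^2 + 3·x + 1 (mod f(x))

Multiply as integer polynomials: a · b = 12·x^4 + 20·x^3 + 8·x^2. Reducing coefficients mod 5: a · b ≡ 2·x^4 + 3·x^2. Now divide by f(x) = x^3 + 4·x^2 + 4·x + 2 in F_5[x], eliminating the leading term at each step:
  leading term 2·x^4: subtract (2·x)·f(x) = 2·x^4 + 3·x^3 + 3·x^2 + 4·x, leaving 2·x^3 + x (coefficients mod 5)
  leading term 2·x^3: subtract (2)·f(x) = 2·x^3 + 3·x^2 + 3·x + 4, leaving 2·x^2 + 3·x + 1 (coefficients mod 5)
The degree is now < 3, so this is the remainder. Hence a · b ≡ 2·x^2 + 3·x + 1 in F_5[x]/(f).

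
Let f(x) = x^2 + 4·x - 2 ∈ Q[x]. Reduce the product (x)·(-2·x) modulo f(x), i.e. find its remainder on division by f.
First multiply in Q[x] without reducing: a · b = -2·x^2. Now divide by f(x) = x^2 + 4·x - 2, eliminating the leading term at each step:
  leading term -2·x^2: subtract (-2)·f(x) = -2·x^2 - 8·x + 4, leaving 8·x - 4
The degree is now < 2, so this is the remainder. Hence a · b ≡ 8·x - 4 in Q[x]/(f).

Final answer: a · b ≡ 8·x - 4 (mod f(x))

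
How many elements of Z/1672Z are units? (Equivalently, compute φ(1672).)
Z/1672Z has φ(1672) = 720 units

An element a ∈ Z/1672Z is a unit iff gcd(a, 1672) = 1, so the number of units is φ(1672). φ is multiplicative, with φ(p^e) = p^e − p^(e−1). Factorise 1672 = 2^3 · 11 · 19. Then
  φ(1672) = (2^3 − 2^2) · (11 − 1) · (19 − 1) = 4 · 10 · 18 = 720.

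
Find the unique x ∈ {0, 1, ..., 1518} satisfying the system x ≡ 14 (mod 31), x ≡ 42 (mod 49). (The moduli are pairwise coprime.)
x ≡ 1316 (mod 1519); the representative in [0, 1519) is 1316

The moduli 31, 49 are pairwise coprime, so by the CRT there is a unique solution mod 31·49 = 1519.
Solve by successive substitution. Start with x ≡ 14 (mod 31).
  Combine with x ≡ 42 (mod 49): write x = 14 + 31·t and require 14 + 31·t ≡ 42 (mod 49), i.e. 31·t ≡ 42 − 14 ≡ 28 (mod 49). Since 31^(−1) ≡ 19 (mod 49), t ≡ 19·28 ≡ 42 (mod 49). So x ≡ 14 + 31·42 = 1316 (mod 1519).
Unique solution in [0, 1519): x = 1316.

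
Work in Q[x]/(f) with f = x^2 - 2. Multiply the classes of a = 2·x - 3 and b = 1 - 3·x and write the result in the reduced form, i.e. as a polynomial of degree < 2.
First multiply in Q[x] without reducing: a · b = -6·x^2 + 11·x - 3. Now divide by f(x) = x^2 - 2, eliminating the leading term at each step:
  leading term -6·x^2: subtract (-6)·f(x) = 12 - 6·x^2, leaving 11·x - 15
The degree is now < 2, so this is the remainder. Hence a · b ≡ 11·x - 15 in Q[x]/(f).

Final answer: a · b ≡ 11·x - 15 (mod f(x))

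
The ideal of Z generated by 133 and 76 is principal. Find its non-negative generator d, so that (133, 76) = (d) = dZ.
(133, 76) = (19); d = 19

In the PID Z, (a, b) is generated by gcd(a, b). Compute gcd(133, 76) with the extended Euclidean algorithm, tracking rows (r, s, t) with s·133 + t·76 = r:
  row A: (133, 1, 0)   [1·133 + 0·76 = 133]
  row B: (76, 0, 1)   [0·133 + 1·76 = 76]
  133 = 1·76 + 57   → row C = row A − 1·row B = (57, 1, −1)   [check: 1·133 − 1·76 = 57]
  76 = 1·57 + 19   → row D = row B − 1·row C = (19, −1, 2)   [check: −1·133 + 2·76 = 19]
  57 = 3·19 + 0   → remainder 0, stop. gcd = 19 (last nonzero row D).
So gcd(133, 76) = 19, with Bézout identity −1·133 + 2·76 = 19. Containment (⊇): the Bézout identity exhibits 19 as an element of (133, 76), giving (19) ⊆ (133, 76). Containment (⊆): since 19 | 133 and 19 | 76 (133 = 19·7, 76 = 19·4), every Z-linear combination of 133 and 76 is divisible by 19, so (133, 76) ⊆ (19). Therefore (133, 76) = (19), d = 19.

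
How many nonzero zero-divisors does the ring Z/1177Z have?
Z/1177Z has 116 nonzero zero-divisors

In Z/1177Z each nonzero element is either a unit (gcd with 1177 is 1) or a zero-divisor (gcd > 1). The number of units is φ(1177): factorise 1177 = 11 · 107, so φ(1177) = (11 − 1) · (107 − 1) = 10 · 106 = 1060. The nonzero elements number 1177 − 1 = 1176. Hence the nonzero zero-divisors number 1176 − 1060 = 116.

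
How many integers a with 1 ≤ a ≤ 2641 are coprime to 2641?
The number of a ∈ {1, ..., 2641} with gcd(a, 2641) = 1 is by definition Euler's totient φ(2641). φ is multiplicative, with φ(p^e) = p^e − p^(e−1). Factorise 2641 = 19 · 139. Then
  φ(2641) = (19 − 1) · (139 − 1) = 18 · 138 = 2484.
So there are 2484 such integers.

Final answer: 2484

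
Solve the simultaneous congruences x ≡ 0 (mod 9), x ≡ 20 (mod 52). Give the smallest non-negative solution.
The moduli 9, 52 are pairwise coprime, so by the CRT there is a unique solution mod 9·52 = 468.
Solve by successive substitution. Start with x ≡ 0 (mod 9).
  Combine with x ≡ 20 (mod 52): write x = 9·t and require 9·t ≡ 20 (mod 52). Since 9^(−1) ≡ 29 (mod 52), t ≡ 29·20 ≡ 8 (mod 52). So x ≡ 9·8 = 72 (mod 468).
Unique solution in [0, 468): x = 72.

Final answer: x ≡ 72 (mod 468); the representative in [0, 468) is 72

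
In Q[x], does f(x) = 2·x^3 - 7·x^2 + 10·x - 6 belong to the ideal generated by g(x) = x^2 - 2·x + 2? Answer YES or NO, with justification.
In Q[x] the ideal (g) consists of all multiples of g, so f ∈ (g) iff g | f, i.e. iff the remainder of f on division by g is 0. Divide f by g (g is monic, so eliminate the leading term of the running remainder at each step):
  leading term 2·x^3: subtract (2·x)·g(x) = 2·x^3 - 4·x^2 + 4·x, leaving -3·x^2 + 6·x - 6
  leading term -3·x^2: subtract (-3)·g(x) = -3·x^2 + 6·x - 6, leaving 0
The remainder is 0, so f(x) = g(x) · h(x) with h(x) = 2·x - 3. Hence g | f, i.e. f ∈ (g).

Final answer: YES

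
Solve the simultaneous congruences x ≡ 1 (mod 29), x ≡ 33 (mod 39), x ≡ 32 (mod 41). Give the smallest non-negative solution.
The moduli 29, 39, 41 are pairwise coprime, so by the CRT there is a unique solution mod 29·39·41 = 46371.
Solve by successive substitution. Start with x ≡ 1 (mod 29).
  Combine with x ≡ 33 (mod 39): write x = 1 + 29·t and require 1 + 29·t ≡ 33 (mod 39), i.e. 29·t ≡ 33 − 1 ≡ 32 (mod 39). Since 29^(−1) ≡ 35 (mod 39), t ≡ 35·32 ≡ 28 (mod 39). So x ≡ 1 + 29·28 = 813 (mod 1131).
  Combine with x ≡ 32 (mod 41): write x = 813 + 1131·t and require 813 + 1131·t ≡ 32 (mod 41), i.e. 1131·t ≡ 32 − 813 ≡ 39 (mod 41). Since 1131^(−1) ≡ 12 (mod 41) (1131 ≡ 24 (mod 41)), t ≡ 12·39 ≡ 17 (mod 41). So x ≡ 813 + 1131·17 = 20040 (mod 46371).
Unique solution in [0, 46371): x = 20040.

Final answer: x ≡ 20040 (mod 46371); the representative in [0, 46371) is 20040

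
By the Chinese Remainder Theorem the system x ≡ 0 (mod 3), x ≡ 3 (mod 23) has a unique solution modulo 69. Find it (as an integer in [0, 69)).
The moduli 3, 23 are pairwise coprime, so by the CRT there is a unique solution mod 3·23 = 69.
Solve by successive substitution. Start with x ≡ 0 (mod 3).
  Combine with x ≡ 3 (mod 23): write x = 3·t and require 3·t ≡ 3 (mod 23). Since 3^(−1) ≡ 8 (mod 23), t ≡ 8·3 ≡ 1 (mod 23). So x ≡ 3·1 = 3 (mod 69).
Unique solution in [0, 69): x = 3.

Final answer: x ≡ 3 (mod 69); the representative in [0, 69) is 3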